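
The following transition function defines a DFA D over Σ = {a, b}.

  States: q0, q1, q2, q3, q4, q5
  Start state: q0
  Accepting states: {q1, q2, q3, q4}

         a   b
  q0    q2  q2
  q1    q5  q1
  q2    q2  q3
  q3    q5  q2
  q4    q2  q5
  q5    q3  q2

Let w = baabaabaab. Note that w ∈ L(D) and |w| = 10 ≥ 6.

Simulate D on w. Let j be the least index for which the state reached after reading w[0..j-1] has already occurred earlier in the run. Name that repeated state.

q2

State sequence: q0 -b-> q2 -a-> q2 -a-> q2 -b-> q3 -a-> q5 -a-> q3 -b-> q2 -a-> q2 -a-> q2 -b-> q3
First repeat at step 2: q2 was already visited.

The earliest repeat is at step j = 2: D is in q2, which it already visited at step i = 1.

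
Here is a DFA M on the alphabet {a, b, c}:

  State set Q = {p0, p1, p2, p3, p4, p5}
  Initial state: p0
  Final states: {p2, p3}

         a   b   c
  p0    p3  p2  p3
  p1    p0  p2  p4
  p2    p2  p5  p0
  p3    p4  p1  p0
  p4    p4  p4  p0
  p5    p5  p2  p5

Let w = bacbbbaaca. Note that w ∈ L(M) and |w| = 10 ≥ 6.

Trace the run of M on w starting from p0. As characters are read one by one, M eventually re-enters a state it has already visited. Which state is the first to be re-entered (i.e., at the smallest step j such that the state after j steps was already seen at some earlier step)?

p2

Run of M on w = b a c b b b a a c a:
  step 0: p0  (start)
  step 1: p2  (read b: p0→p2)
  step 2: p2  (read a: p2→p2)   ← first repeat (p2 seen earlier)
  step 3: p0  (read c: p2→p0)
  step 4: p2  (read b: p0→p2)
  step 5: p5  (read b: p2→p5)
  step 6: p2  (read b: p5→p2)
  step 7: p2  (read a: p2→p2)
  step 8: p2  (read a: p2→p2)
  step 9: p0  (read c: p2→p0)
  step 10: p3  (read a: p0→p3)

The earliest repeat is at step j = 2: M is in p2, which it already visited at step i = 1.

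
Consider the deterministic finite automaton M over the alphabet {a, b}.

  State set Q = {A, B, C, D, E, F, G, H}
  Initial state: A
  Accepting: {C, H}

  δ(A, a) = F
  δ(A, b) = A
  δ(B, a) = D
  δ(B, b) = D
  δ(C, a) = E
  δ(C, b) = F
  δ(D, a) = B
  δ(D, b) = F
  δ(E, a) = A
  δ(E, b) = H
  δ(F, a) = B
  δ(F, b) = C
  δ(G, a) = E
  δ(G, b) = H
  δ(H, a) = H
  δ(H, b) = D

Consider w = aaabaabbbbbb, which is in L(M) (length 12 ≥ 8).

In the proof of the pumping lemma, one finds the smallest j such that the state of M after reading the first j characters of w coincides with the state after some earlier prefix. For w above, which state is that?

F

Run of M on w = a a a b a a b b b b b b:
  step 0: A  (start)
  step 1: F  (read a: A→F)
  step 2: B  (read a: F→B)
  step 3: D  (read a: B→D)
  step 4: F  (read b: D→F)   ← first repeat (F seen earlier)
  step 5: B  (read a: F→B)
  step 6: D  (read a: B→D)
  step 7: F  (read b: D→F)
  step 8: C  (read b: F→C)
  step 9: F  (read b: C→F)
  step 10: C  (read b: F→C)
  step 11: F  (read b: C→F)
  step 12: C  (read b: F→C)

The earliest repeat is at step j = 4: M is in F, which it already visited at step i = 1.
With |Q| = 8, pigeonhole forces a state repeat no later than step 8; the substring read between the first and second visits to that state can be pumped.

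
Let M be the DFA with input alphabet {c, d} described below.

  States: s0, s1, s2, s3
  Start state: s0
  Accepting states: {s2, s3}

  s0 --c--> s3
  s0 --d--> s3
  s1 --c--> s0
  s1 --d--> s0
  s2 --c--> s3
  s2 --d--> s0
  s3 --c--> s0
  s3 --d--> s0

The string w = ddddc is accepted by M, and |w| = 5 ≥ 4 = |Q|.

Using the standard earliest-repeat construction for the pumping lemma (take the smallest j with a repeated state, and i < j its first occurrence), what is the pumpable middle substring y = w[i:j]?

State sequence: s0 -d-> s3 -d-> s0 -d-> s3 -d-> s0 -c-> s3
First repeat at step 2: s0 was already visited.

So i = 0, j = 2, giving x = w[0:0] = ε, y = w[0:2] = dd, z = w[2:5] = ddc.
Check: |xy| = 2 ≤ 4 and |y| = 2 ≥ 1. Reading y takes M from s0 back to s0, so every xyⁱz is accepted.
The DFA has 4 states, so the proof of the pumping lemma guarantees a repeated state among the first 4+1 visited; the segment between the two visits is the pumpable y.

dd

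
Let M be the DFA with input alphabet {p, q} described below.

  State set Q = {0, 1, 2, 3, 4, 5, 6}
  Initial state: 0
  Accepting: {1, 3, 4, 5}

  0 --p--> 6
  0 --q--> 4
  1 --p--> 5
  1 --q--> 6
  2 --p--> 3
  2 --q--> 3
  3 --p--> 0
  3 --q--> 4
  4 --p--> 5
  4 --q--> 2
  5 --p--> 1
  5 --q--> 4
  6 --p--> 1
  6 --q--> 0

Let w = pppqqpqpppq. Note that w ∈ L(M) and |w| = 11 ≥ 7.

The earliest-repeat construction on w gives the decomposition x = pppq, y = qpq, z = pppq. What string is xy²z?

pppqqpqqpqpppq

xy^2z = pppq·qpq·qpq·pppq = pppqqpqqpqpppq.
Reading y = qpq takes M from 4 back to 4, so after x·y·y the machine is still in 4, and z then leads to the accepting state 4. Hence pppqqpqqpqpppq ∈ L(M).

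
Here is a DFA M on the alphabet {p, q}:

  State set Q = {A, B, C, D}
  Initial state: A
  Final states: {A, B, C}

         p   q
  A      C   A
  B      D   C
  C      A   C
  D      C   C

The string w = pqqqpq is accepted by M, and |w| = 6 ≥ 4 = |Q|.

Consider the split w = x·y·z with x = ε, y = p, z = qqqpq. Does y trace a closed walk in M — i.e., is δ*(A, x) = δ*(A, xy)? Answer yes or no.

Run of M on the first 1 characters of w = p:
  step 0: A  (start)
  step 1: C  (read p: A→C)

After x (step 0): A. After xy (step 1): C.
They differ (A ≠ C), so y is not a cycle from the state after x; this split is not the one the pumping-lemma construction produces, and pumping y need not keep the string in L(M).

no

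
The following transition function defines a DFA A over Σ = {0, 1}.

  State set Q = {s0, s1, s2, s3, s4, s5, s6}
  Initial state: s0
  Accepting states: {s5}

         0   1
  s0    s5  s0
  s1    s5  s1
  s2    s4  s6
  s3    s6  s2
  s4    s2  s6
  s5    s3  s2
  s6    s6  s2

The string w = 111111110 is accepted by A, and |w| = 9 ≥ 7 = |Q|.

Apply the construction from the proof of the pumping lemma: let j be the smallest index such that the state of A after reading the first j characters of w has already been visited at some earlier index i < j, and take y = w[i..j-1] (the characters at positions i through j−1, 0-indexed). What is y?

1

Run of A on w = 1 1 1 1 1 1 1 1 0:
  step 0: s0  (start)
  step 1: s0  (read 1: s0→s0)   ← first repeat (s0 seen earlier)
  step 2: s0  (read 1: s0→s0)
  step 3: s0  (read 1: s0→s0)
  step 4: s0  (read 1: s0→s0)
  step 5: s0  (read 1: s0→s0)
  step 6: s0  (read 1: s0→s0)
  step 7: s0  (read 1: s0→s0)
  step 8: s0  (read 1: s0→s0)
  step 9: s5  (read 0: s0→s5)

So i = 0, j = 1, giving x = w[0:0] = ε, y = w[0:1] = 1, z = w[1:9] = 11111110.
Check: |xy| = 1 ≤ 7 and |y| = 1 ≥ 1. Reading y takes A from s0 back to s0, so every xyⁱz is accepted.
Since A has 7 states, any run of length ≥ 7 visits 7+1 states, so by pigeonhole some state repeats within the first 7 steps — that repeat gives the pumpable loop.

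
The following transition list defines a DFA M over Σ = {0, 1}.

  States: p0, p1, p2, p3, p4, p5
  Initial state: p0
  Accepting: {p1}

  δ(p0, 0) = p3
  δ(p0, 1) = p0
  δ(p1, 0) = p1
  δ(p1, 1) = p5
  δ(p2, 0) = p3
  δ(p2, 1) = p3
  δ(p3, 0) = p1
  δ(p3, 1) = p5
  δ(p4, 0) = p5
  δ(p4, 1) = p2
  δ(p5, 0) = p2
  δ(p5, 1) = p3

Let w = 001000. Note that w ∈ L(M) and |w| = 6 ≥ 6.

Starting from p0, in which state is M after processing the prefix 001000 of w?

Run of M on the first 6 characters of w = 0 0 1 0 0 0:
  step 0: p0  (start)
  step 1: p3  (read 0: p0→p3)
  step 2: p1  (read 0: p3→p1)
  step 3: p5  (read 1: p1→p5)
  step 4: p2  (read 0: p5→p2)
  step 5: p3  (read 0: p2→p3)
  step 6: p1  (read 0: p3→p1)

After reading 6 characters, M is in state p1.

p1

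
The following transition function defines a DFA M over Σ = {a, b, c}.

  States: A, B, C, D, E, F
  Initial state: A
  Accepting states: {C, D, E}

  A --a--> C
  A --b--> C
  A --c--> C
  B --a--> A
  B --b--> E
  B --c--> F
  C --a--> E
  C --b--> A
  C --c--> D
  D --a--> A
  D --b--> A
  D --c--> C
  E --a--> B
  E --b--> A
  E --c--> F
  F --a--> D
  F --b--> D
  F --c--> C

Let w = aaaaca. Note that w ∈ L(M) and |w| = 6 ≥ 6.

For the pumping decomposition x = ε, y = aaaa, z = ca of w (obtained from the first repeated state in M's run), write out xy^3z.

xy^3z = ε·aaaa·aaaa·aaaa·ca = aaaaaaaaaaaaca.
Reading y = aaaa takes M from A back to A, so after x·y·y·y the machine is still in A, and z then leads to the accepting state E. Hence aaaaaaaaaaaaca ∈ L(M).

aaaaaaaaaaaaca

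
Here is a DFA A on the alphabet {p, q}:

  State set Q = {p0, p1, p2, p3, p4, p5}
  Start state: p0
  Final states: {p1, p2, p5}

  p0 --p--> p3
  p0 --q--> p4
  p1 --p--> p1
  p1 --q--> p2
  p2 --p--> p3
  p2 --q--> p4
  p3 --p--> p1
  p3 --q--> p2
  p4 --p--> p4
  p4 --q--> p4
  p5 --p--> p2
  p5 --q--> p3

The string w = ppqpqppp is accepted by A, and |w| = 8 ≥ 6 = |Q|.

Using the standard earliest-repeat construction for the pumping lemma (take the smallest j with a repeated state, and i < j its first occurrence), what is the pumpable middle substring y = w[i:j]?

pqp

Run of A on w = p p q p q p p p:
  step 0: p0  (start)
  step 1: p3  (read p: p0→p3)
  step 2: p1  (read p: p3→p1)
  step 3: p2  (read q: p1→p2)
  step 4: p3  (read p: p2→p3)   ← first repeat (p3 seen earlier)
  step 5: p2  (read q: p3→p2)
  step 6: p3  (read p: p2→p3)
  step 7: p1  (read p: p3→p1)
  step 8: p1  (read p: p1→p1)

So i = 1, j = 4, giving x = w[0:1] = p, y = w[1:4] = pqp, z = w[4:8] = qppp.
Check: |xy| = 4 ≤ 6 and |y| = 3 ≥ 1. Reading y takes A from p3 back to p3, so every xyⁱz is accepted.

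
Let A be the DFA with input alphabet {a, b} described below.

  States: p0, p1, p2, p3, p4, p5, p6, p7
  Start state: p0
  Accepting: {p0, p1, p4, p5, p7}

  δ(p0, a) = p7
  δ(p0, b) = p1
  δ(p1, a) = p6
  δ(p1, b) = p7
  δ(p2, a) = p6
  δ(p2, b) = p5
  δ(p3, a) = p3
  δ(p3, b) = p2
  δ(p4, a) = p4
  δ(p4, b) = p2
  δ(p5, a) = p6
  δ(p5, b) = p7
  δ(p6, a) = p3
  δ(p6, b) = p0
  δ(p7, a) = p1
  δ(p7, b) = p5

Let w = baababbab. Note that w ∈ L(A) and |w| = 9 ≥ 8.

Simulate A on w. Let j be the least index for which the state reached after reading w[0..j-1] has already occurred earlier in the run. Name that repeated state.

Run of A on w = b a a b a b b a b:
  step 0: p0  (start)
  step 1: p1  (read b: p0→p1)
  step 2: p6  (read a: p1→p6)
  step 3: p3  (read a: p6→p3)
  step 4: p2  (read b: p3→p2)
  step 5: p6  (read a: p2→p6)   ← first repeat (p6 seen earlier)
  step 6: p0  (read b: p6→p0)
  step 7: p1  (read b: p0→p1)
  step 8: p6  (read a: p1→p6)
  step 9: p0  (read b: p6→p0)

The earliest repeat is at step j = 5: A is in p6, which it already visited at step i = 2.

p6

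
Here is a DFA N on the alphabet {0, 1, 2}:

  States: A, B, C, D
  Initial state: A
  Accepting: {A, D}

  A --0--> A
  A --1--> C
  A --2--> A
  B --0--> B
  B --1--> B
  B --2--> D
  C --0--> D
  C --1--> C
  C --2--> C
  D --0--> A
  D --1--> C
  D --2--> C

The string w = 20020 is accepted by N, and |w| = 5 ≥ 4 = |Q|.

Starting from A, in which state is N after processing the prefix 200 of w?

Run of N on the first 3 characters of w = 2 0 0:
  step 0: A  (start)
  step 1: A  (read 2: A→A)
  step 2: A  (read 0: A→A)
  step 3: A  (read 0: A→A)

After reading 3 characters, N is in state A.

A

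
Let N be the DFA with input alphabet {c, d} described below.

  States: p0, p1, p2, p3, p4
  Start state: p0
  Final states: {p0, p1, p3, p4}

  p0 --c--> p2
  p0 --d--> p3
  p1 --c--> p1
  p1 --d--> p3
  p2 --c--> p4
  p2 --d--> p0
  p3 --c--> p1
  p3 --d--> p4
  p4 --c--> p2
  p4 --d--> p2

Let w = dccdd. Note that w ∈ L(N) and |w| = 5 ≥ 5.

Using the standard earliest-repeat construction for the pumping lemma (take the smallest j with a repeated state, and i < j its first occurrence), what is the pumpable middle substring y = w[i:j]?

c

State sequence: p0 -d-> p3 -c-> p1 -c-> p1 -d-> p3 -d-> p4
First repeat at step 3: p1 was already visited.

So i = 2, j = 3, giving x = w[0:2] = dc, y = w[2:3] = c, z = w[3:5] = dd.
Check: |xy| = 3 ≤ 5 and |y| = 1 ≥ 1. Reading y takes N from p1 back to p1, so every xyⁱz is accepted.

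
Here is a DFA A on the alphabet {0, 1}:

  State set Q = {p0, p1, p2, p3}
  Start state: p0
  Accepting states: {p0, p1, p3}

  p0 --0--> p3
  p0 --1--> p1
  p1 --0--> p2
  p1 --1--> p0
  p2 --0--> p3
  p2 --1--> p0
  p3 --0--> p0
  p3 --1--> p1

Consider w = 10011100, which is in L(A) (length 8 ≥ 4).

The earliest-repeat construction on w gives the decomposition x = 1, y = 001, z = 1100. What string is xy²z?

xy^2z = 1·001·001·1100 = 10010011100.
Reading y = 001 takes A from p1 back to p1, so after x·y·y the machine is still in p1, and z then leads to the accepting state p3. Hence 10010011100 ∈ L(A).

10010011100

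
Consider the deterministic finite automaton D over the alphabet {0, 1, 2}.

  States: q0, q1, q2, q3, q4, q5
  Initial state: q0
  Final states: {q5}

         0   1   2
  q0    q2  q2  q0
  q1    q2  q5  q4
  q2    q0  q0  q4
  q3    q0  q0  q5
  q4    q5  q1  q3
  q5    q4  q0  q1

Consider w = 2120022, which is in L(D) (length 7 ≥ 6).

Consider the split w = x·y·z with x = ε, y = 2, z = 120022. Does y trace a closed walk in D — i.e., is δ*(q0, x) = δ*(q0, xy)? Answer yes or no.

Run of D on the first 1 characters of w = 2:
  step 0: q0  (start)
  step 1: q0  (read 2: q0→q0)

After x (step 0): q0. After xy (step 1): q0.
They match, so y = 2 drives D around a cycle from q0 back to itself; pumping y any number of times keeps D in q0 before reading z, and xyⁱz ∈ L(D) for every i ≥ 0.

yes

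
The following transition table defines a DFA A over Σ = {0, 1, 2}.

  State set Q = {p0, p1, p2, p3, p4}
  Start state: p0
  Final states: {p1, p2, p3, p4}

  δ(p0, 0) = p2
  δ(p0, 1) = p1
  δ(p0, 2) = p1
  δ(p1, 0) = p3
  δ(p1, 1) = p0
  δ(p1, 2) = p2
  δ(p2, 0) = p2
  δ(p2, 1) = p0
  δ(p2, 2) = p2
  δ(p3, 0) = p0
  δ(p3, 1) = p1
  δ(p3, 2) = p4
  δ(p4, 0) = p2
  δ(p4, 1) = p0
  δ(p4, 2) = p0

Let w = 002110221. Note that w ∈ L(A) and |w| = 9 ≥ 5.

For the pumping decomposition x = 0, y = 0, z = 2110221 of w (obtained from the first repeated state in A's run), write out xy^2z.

xy^2z = 0·0·0·2110221 = 0002110221.
Reading y = 0 takes A from p2 back to p2, so after x·y·y the machine is still in p2, and z then leads to the accepting state p1. Hence 0002110221 ∈ L(A).

0002110221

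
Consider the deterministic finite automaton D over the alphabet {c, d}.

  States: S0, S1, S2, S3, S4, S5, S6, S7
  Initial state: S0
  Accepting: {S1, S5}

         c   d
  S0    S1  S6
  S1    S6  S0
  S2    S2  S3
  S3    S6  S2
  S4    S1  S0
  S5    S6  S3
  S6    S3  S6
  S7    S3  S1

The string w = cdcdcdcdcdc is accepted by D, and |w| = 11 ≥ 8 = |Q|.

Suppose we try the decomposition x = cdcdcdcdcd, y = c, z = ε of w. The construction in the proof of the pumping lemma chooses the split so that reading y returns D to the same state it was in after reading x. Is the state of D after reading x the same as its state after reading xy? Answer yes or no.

Run of D on the first 11 characters of w = c d c d c d c d c d c:
  step 0: S0  (start)
  step 1: S1  (read c: S0→S1)
  step 2: S0  (read d: S1→S0)
  step 3: S1  (read c: S0→S1)
  step 4: S0  (read d: S1→S0)
  step 5: S1  (read c: S0→S1)
  step 6: S0  (read d: S1→S0)
  step 7: S1  (read c: S0→S1)
  step 8: S0  (read d: S1→S0)
  step 9: S1  (read c: S0→S1)
  step 10: S0  (read d: S1→S0)
  step 11: S1  (read c: S0→S1)

After x (step 10): S0. After xy (step 11): S1.
They differ (S0 ≠ S1), so y is not a cycle from the state after x; this split is not the one the pumping-lemma construction produces, and pumping y need not keep the string in L(D).

no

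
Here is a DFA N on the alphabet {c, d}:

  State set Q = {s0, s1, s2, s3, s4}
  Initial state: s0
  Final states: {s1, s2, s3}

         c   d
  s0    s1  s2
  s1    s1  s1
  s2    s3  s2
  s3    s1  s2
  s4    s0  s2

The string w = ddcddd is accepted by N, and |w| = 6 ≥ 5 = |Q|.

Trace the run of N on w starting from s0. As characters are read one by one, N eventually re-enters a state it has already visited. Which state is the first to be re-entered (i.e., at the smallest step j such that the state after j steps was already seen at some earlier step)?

State sequence: s0 -d-> s2 -d-> s2 -c-> s3 -d-> s2 -d-> s2 -d-> s2
First repeat at step 2: s2 was already visited.

The earliest repeat is at step j = 2: N is in s2, which it already visited at step i = 1.

s2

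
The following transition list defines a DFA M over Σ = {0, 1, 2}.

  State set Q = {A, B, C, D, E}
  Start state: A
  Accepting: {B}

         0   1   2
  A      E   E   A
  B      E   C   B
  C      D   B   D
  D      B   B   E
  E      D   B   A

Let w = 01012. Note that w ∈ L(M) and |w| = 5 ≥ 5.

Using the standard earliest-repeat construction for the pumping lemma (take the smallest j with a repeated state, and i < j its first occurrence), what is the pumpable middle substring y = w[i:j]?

State sequence: A -0-> E -1-> B -0-> E -1-> B -2-> B
First repeat at step 3: E was already visited.

So i = 1, j = 3, giving x = w[0:1] = 0, y = w[1:3] = 10, z = w[3:5] = 12.
Check: |xy| = 3 ≤ 5 and |y| = 2 ≥ 1. Reading y takes M from E back to E, so every xyⁱz is accepted.

10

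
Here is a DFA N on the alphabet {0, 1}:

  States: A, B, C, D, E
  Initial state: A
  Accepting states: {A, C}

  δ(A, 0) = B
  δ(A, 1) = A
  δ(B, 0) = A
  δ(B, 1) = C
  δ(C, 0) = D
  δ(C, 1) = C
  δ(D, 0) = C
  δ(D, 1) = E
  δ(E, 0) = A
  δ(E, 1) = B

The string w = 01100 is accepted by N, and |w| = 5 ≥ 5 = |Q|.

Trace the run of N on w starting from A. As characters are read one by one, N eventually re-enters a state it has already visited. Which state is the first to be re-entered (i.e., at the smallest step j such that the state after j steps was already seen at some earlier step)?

C

Run of N on w = 0 1 1 0 0:
  step 0: A  (start)
  step 1: B  (read 0: A→B)
  step 2: C  (read 1: B→C)
  step 3: C  (read 1: C→C)   ← first repeat (C seen earlier)
  step 4: D  (read 0: C→D)
  step 5: C  (read 0: D→C)

The earliest repeat is at step j = 3: N is in C, which it already visited at step i = 2.
Since N has 5 states, any run of length ≥ 5 visits 5+1 states, so by pigeonhole some state repeats within the first 5 steps — that repeat gives the pumpable loop.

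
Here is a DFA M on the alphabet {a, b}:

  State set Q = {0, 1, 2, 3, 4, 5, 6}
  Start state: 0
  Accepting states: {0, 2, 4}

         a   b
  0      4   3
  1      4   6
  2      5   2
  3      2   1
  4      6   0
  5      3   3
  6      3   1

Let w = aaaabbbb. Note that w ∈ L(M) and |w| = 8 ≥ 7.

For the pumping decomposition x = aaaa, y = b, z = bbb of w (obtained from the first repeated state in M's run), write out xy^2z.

xy^2z = aaaa·b·b·bbb = aaaabbbbb.
Reading y = b takes M from 2 back to 2, so after x·y·y the machine is still in 2, and z then leads to the accepting state 2. Hence aaaabbbbb ∈ L(M).

aaaabbbbb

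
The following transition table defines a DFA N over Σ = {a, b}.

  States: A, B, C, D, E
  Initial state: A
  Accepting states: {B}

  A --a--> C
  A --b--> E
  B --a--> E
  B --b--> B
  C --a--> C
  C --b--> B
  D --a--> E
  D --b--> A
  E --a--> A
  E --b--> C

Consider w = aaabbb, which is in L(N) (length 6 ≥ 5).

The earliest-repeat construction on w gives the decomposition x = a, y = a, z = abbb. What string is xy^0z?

aabbb

xy⁰z = xz = a·abbb = aabbb.
Reading y = a takes N from C back to C, so after x the machine is still in C, and z then leads to the accepting state B. Hence aabbb ∈ L(N).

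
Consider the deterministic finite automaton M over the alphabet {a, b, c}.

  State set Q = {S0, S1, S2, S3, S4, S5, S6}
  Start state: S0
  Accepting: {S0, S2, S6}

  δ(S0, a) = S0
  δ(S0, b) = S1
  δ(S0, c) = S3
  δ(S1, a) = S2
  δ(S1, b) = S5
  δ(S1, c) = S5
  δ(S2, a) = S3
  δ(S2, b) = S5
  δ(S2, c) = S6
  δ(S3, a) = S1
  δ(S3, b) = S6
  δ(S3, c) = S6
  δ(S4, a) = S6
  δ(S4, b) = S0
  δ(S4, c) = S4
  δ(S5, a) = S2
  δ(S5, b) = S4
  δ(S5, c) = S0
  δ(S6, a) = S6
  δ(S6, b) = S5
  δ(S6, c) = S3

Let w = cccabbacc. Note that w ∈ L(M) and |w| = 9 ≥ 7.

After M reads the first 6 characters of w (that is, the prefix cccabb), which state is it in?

S4

Run of M on the first 6 characters of w = c c c a b b:
  step 0: S0  (start)
  step 1: S3  (read c: S0→S3)
  step 2: S6  (read c: S3→S6)
  step 3: S3  (read c: S6→S3)
  step 4: S1  (read a: S3→S1)
  step 5: S5  (read b: S1→S5)
  step 6: S4  (read b: S5→S4)

After reading 6 characters, M is in state S4.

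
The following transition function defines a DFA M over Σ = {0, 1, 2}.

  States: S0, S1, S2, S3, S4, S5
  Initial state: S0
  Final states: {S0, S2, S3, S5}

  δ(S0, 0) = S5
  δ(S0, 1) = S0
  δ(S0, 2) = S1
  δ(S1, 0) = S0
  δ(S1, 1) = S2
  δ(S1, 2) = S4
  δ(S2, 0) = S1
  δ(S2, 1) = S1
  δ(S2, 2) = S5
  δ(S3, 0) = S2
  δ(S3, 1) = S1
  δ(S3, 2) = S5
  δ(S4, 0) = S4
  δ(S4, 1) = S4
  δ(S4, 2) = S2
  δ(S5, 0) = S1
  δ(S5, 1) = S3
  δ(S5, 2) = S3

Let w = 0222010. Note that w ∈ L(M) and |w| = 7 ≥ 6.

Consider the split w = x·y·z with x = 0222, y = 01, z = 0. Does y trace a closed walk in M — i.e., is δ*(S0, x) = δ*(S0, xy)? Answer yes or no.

Run of M on the first 6 characters of w = 0 2 2 2 0 1:
  step 0: S0  (start)
  step 1: S5  (read 0: S0→S5)
  step 2: S3  (read 2: S5→S3)
  step 3: S5  (read 2: S3→S5)
  step 4: S3  (read 2: S5→S3)
  step 5: S2  (read 0: S3→S2)
  step 6: S1  (read 1: S2→S1)

After x (step 4): S3. After xy (step 6): S1.
They differ (S3 ≠ S1), so y is not a cycle from the state after x; this split is not the one the pumping-lemma construction produces, and pumping y need not keep the string in L(M).

no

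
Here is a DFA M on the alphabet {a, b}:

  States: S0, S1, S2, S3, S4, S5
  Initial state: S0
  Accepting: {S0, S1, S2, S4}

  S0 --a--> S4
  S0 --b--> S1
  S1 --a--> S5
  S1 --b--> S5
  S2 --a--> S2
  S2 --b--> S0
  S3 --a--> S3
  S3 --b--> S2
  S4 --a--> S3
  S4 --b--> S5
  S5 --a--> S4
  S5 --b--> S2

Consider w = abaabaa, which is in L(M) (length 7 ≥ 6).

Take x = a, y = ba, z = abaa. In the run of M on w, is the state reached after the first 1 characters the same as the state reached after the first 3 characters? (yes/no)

yes

State sequence: S0 -a-> S4 -b-> S5 -a-> S4

After x (step 1): S4. After xy (step 3): S4.
They match, so y = ba drives M around a cycle from S4 back to itself; pumping y any number of times keeps M in S4 before reading z, and xyⁱz ∈ L(M) for every i ≥ 0.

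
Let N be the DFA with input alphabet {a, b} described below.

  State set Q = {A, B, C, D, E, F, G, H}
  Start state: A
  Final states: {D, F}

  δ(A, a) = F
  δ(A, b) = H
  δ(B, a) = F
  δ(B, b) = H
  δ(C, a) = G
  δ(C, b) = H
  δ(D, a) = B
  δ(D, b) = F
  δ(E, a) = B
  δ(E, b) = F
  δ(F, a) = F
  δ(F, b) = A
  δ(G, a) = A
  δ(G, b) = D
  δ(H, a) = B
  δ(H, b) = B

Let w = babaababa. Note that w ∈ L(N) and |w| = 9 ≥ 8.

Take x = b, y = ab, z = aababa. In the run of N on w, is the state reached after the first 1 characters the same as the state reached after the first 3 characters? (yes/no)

State sequence: A -b-> H -a-> B -b-> H

After x (step 1): H. After xy (step 3): H.
They match, so y = ab drives N around a cycle from H back to itself; pumping y any number of times keeps N in H before reading z, and xyⁱz ∈ L(N) for every i ≥ 0.

yes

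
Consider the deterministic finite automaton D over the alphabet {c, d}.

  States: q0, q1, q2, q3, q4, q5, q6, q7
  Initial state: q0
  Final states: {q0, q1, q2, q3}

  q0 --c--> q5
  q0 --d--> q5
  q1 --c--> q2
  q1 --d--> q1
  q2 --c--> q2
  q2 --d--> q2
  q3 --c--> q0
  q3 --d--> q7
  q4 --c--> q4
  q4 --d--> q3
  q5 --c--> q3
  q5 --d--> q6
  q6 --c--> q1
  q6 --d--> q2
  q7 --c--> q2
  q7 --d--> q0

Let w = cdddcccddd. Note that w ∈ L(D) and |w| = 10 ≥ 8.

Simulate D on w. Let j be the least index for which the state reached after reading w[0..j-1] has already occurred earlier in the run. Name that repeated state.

q2

State sequence: q0 -c-> q5 -d-> q6 -d-> q2 -d-> q2 -c-> q2 -c-> q2 -c-> q2 -d-> q2 -d-> q2 -d-> q2
First repeat at step 4: q2 was already visited.

The earliest repeat is at step j = 4: D is in q2, which it already visited at step i = 3.
Since D has 8 states, any run of length ≥ 8 visits 8+1 states, so by pigeonhole some state repeats within the first 8 steps — that repeat gives the pumpable loop.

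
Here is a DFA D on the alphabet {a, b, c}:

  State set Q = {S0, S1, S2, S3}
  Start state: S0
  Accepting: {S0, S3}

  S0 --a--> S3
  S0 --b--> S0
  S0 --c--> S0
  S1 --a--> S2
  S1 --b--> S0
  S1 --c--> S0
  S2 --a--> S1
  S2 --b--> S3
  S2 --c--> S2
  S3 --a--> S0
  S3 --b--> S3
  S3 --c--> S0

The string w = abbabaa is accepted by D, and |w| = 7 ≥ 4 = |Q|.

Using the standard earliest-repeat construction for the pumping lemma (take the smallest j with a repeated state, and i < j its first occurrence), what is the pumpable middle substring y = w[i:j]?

b

State sequence: S0 -a-> S3 -b-> S3 -b-> S3 -a-> S0 -b-> S0 -a-> S3 -a-> S0
First repeat at step 2: S3 was already visited.

So i = 1, j = 2, giving x = w[0:1] = a, y = w[1:2] = b, z = w[2:7] = babaa.
Check: |xy| = 2 ≤ 4 and |y| = 1 ≥ 1. Reading y takes D from S3 back to S3, so every xyⁱz is accepted.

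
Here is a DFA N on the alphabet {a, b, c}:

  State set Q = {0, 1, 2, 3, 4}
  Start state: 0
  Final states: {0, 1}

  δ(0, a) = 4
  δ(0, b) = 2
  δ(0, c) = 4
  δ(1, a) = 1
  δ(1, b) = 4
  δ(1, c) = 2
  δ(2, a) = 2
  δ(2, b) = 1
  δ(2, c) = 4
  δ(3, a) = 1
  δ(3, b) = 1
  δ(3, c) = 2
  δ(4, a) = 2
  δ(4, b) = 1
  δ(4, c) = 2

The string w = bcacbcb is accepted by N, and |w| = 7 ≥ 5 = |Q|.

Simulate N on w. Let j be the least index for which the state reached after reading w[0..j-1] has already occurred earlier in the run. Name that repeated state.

2

State sequence: 0 -b-> 2 -c-> 4 -a-> 2 -c-> 4 -b-> 1 -c-> 2 -b-> 1
First repeat at step 3: 2 was already visited.

The earliest repeat is at step j = 3: N is in 2, which it already visited at step i = 1.
Since N has 5 states, any run of length ≥ 5 visits 5+1 states, so by pigeonhole some state repeats within the first 5 steps — that repeat gives the pumpable loop.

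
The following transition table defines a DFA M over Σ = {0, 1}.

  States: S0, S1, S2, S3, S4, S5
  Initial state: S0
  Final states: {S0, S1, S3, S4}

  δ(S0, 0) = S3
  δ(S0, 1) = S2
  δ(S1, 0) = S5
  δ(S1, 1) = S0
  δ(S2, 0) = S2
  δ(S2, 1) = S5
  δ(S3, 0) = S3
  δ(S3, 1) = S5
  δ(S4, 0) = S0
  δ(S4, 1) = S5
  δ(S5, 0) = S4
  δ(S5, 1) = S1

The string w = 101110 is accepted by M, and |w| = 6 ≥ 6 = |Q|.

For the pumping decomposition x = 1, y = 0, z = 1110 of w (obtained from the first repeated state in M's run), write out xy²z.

1001110

xy^2z = 1·0·0·1110 = 1001110.
Reading y = 0 takes M from S2 back to S2, so after x·y·y the machine is still in S2, and z then leads to the accepting state S3. Hence 1001110 ∈ L(M).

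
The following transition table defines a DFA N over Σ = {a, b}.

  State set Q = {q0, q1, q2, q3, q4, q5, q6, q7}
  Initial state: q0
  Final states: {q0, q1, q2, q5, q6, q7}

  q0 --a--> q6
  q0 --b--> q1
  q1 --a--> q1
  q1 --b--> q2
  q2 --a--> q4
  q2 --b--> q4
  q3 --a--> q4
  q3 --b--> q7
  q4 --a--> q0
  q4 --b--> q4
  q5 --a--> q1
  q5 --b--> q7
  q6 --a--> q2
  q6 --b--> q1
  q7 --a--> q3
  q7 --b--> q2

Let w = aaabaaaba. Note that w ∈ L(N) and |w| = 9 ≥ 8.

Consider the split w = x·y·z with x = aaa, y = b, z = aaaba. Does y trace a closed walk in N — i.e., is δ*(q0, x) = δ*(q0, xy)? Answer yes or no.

yes

Run of N on the first 4 characters of w = a a a b:
  step 0: q0  (start)
  step 1: q6  (read a: q0→q6)
  step 2: q2  (read a: q6→q2)
  step 3: q4  (read a: q2→q4)
  step 4: q4  (read b: q4→q4)

After x (step 3): q4. After xy (step 4): q4.
They match, so y = b drives N around a cycle from q4 back to itself; pumping y any number of times keeps N in q4 before reading z, and xyⁱz ∈ L(N) for every i ≥ 0.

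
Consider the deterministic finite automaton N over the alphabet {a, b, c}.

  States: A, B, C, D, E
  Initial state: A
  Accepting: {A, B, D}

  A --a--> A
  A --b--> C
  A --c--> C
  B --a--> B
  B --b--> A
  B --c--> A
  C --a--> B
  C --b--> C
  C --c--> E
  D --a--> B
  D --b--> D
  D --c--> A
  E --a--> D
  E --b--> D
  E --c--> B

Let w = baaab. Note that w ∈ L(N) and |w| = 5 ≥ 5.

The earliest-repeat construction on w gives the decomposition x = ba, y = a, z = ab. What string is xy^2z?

baaaab

xy^2z = ba·a·a·ab = baaaab.
Reading y = a takes N from B back to B, so after x·y·y the machine is still in B, and z then leads to the accepting state A. Hence baaaab ∈ L(N).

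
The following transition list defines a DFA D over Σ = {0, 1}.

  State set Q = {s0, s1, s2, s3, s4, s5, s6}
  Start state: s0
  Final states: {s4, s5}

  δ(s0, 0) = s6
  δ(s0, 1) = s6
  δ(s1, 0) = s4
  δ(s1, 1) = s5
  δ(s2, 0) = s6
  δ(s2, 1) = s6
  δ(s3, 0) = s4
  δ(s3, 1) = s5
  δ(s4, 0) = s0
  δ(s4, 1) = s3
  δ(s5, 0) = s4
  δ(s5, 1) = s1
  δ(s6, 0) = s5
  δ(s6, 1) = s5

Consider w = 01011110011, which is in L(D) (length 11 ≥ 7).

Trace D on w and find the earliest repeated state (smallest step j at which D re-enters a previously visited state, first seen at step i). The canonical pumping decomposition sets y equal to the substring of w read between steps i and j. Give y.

011

Run of D on w = 0 1 0 1 1 1 1 0 0 1 1:
  step 0: s0  (start)
  step 1: s6  (read 0: s0→s6)
  step 2: s5  (read 1: s6→s5)
  step 3: s4  (read 0: s5→s4)
  step 4: s3  (read 1: s4→s3)
  step 5: s5  (read 1: s3→s5)   ← first repeat (s5 seen earlier)
  step 6: s1  (read 1: s5→s1)
  step 7: s5  (read 1: s1→s5)
  step 8: s4  (read 0: s5→s4)
  step 9: s0  (read 0: s4→s0)
  step 10: s6  (read 1: s0→s6)
  step 11: s5  (read 1: s6→s5)

So i = 2, j = 5, giving x = w[0:2] = 01, y = w[2:5] = 011, z = w[5:11] = 110011.
Check: |xy| = 5 ≤ 7 and |y| = 3 ≥ 1. Reading y takes D from s5 back to s5, so every xyⁱz is accepted.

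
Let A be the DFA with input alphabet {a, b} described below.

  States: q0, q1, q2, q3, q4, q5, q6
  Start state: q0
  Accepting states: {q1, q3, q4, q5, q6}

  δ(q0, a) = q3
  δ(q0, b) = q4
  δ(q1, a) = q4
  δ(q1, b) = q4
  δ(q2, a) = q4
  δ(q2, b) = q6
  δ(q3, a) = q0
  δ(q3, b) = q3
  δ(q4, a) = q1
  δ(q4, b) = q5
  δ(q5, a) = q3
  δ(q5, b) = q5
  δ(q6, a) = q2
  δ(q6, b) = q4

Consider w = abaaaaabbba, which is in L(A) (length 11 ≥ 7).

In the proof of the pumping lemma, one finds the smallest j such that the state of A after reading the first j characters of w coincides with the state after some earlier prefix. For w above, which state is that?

Run of A on w = a b a a a a a b b b a:
  step 0: q0  (start)
  step 1: q3  (read a: q0→q3)
  step 2: q3  (read b: q3→q3)   ← first repeat (q3 seen earlier)
  step 3: q0  (read a: q3→q0)
  step 4: q3  (read a: q0→q3)
  step 5: q0  (read a: q3→q0)
  step 6: q3  (read a: q0→q3)
  step 7: q0  (read a: q3→q0)
  step 8: q4  (read b: q0→q4)
  step 9: q5  (read b: q4→q5)
  step 10: q5  (read b: q5→q5)
  step 11: q3  (read a: q5→q3)

The earliest repeat is at step j = 2: A is in q3, which it already visited at step i = 1.
Pumping length from the standard proof: p = 7 (the number of states). The repeated state found above gives |xy| = j ≤ 7 and |y| = j − i ≥ 1.

q3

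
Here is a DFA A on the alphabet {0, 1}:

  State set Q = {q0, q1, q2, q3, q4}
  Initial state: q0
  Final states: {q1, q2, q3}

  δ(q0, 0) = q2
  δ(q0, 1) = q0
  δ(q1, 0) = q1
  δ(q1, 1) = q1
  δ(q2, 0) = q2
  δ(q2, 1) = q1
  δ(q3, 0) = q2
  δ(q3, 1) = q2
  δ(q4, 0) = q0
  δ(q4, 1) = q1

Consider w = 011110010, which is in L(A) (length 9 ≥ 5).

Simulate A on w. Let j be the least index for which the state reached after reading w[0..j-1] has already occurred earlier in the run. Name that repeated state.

State sequence: q0 -0-> q2 -1-> q1 -1-> q1 -1-> q1 -1-> q1 -0-> q1 -0-> q1 -1-> q1 -0-> q1
First repeat at step 3: q1 was already visited.

The earliest repeat is at step j = 3: A is in q1, which it already visited at step i = 2.
Since A has 5 states, any run of length ≥ 5 visits 5+1 states, so by pigeonhole some state repeats within the first 5 steps — that repeat gives the pumpable loop.

q1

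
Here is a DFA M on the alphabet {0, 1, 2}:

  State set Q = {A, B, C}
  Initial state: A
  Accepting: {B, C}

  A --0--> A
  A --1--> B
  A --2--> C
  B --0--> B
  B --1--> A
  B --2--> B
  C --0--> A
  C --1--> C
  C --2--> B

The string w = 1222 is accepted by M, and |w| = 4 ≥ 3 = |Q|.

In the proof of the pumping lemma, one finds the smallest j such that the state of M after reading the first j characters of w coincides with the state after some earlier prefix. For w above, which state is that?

B

State sequence: A -1-> B -2-> B -2-> B -2-> B
First repeat at step 2: B was already visited.

The earliest repeat is at step j = 2: M is in B, which it already visited at step i = 1.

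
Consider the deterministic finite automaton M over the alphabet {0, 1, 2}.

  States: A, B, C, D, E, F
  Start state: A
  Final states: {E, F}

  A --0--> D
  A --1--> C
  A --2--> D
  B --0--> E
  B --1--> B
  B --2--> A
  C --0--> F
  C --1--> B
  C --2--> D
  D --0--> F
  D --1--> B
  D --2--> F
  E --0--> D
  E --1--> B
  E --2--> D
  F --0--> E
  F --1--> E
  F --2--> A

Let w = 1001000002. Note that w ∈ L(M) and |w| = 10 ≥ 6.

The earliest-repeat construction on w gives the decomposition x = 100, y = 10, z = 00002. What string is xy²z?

100101000002

xy^2z = 100·10·10·00002 = 100101000002.
Reading y = 10 takes M from E back to E, so after x·y·y the machine is still in E, and z then leads to the accepting state F. Hence 100101000002 ∈ L(M).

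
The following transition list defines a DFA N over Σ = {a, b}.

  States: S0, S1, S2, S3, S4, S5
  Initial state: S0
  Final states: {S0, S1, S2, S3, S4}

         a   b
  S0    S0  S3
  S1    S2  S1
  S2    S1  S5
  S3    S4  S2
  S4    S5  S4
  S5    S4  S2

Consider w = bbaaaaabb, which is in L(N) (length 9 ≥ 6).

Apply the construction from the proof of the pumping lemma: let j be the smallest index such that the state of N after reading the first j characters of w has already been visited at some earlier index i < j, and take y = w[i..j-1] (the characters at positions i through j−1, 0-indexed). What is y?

aa

Run of N on w = b b a a a a a b b:
  step 0: S0  (start)
  step 1: S3  (read b: S0→S3)
  step 2: S2  (read b: S3→S2)
  step 3: S1  (read a: S2→S1)
  step 4: S2  (read a: S1→S2)   ← first repeat (S2 seen earlier)
  step 5: S1  (read a: S2→S1)
  step 6: S2  (read a: S1→S2)
  step 7: S1  (read a: S2→S1)
  step 8: S1  (read b: S1→S1)
  step 9: S1  (read b: S1→S1)

So i = 2, j = 4, giving x = w[0:2] = bb, y = w[2:4] = aa, z = w[4:9] = aaabb.
Check: |xy| = 4 ≤ 6 and |y| = 2 ≥ 1. Reading y takes N from S2 back to S2, so every xyⁱz is accepted.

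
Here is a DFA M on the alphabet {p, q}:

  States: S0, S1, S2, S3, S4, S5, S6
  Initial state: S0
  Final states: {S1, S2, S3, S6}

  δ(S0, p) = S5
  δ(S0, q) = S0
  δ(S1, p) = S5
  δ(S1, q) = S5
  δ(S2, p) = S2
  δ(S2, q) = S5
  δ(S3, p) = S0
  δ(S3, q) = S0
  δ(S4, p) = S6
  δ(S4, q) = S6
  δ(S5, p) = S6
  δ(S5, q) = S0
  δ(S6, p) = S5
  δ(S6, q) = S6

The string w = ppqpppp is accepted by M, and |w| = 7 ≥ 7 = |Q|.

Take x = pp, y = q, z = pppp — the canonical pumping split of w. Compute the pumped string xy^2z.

xy^2z = pp·q·q·pppp = ppqqpppp.
Reading y = q takes M from S6 back to S6, so after x·y·y the machine is still in S6, and z then leads to the accepting state S6. Hence ppqqpppp ∈ L(M).

ppqqpppp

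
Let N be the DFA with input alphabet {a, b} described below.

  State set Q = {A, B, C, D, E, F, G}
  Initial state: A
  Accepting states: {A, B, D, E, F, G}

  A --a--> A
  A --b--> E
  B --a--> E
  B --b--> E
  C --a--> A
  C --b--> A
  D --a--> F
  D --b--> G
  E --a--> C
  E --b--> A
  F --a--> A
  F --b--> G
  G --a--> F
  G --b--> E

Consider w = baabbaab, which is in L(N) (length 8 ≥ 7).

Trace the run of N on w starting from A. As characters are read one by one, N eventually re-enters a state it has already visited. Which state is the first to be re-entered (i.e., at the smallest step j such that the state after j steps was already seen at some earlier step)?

A

State sequence: A -b-> E -a-> C -a-> A -b-> E -b-> A -a-> A -a-> A -b-> E
First repeat at step 3: A was already visited.

The earliest repeat is at step j = 3: N is in A, which it already visited at step i = 0.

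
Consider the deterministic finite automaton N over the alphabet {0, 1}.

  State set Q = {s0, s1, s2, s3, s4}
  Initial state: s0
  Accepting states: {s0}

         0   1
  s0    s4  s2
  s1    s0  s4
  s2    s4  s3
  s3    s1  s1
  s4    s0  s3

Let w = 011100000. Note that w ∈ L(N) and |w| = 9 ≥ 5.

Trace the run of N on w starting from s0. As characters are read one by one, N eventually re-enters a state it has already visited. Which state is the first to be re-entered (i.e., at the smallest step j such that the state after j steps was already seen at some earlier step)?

s4

State sequence: s0 -0-> s4 -1-> s3 -1-> s1 -1-> s4 -0-> s0 -0-> s4 -0-> s0 -0-> s4 -0-> s0
First repeat at step 4: s4 was already visited.

The earliest repeat is at step j = 4: N is in s4, which it already visited at step i = 1.
The DFA has 5 states, so the proof of the pumping lemma guarantees a repeated state among the first 5+1 visited; the segment between the two visits is the pumpable y.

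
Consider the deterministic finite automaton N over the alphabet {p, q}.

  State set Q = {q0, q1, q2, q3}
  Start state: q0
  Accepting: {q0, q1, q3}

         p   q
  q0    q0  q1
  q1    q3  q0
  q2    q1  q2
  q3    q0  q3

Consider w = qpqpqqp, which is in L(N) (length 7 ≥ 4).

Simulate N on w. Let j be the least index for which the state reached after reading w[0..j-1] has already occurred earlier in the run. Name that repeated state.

q3

Run of N on w = q p q p q q p:
  step 0: q0  (start)
  step 1: q1  (read q: q0→q1)
  step 2: q3  (read p: q1→q3)
  step 3: q3  (read q: q3→q3)   ← first repeat (q3 seen earlier)
  step 4: q0  (read p: q3→q0)
  step 5: q1  (read q: q0→q1)
  step 6: q0  (read q: q1→q0)
  step 7: q0  (read p: q0→q0)

The earliest repeat is at step j = 3: N is in q3, which it already visited at step i = 2.
The DFA has 4 states, so the proof of the pumping lemma guarantees a repeated state among the first 4+1 visited; the segment between the two visits is the pumpable y.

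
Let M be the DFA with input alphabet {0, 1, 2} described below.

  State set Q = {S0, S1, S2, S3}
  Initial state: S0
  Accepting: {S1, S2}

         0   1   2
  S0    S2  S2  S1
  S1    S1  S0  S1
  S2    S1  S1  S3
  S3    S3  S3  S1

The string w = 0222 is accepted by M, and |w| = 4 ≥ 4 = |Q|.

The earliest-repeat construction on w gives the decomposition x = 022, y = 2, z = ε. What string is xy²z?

02222

xy^2z = 022·2·2·ε = 02222.
Reading y = 2 takes M from S1 back to S1, so after x·y·y the machine is still in S1, and z then leads to the accepting state S1. Hence 02222 ∈ L(M).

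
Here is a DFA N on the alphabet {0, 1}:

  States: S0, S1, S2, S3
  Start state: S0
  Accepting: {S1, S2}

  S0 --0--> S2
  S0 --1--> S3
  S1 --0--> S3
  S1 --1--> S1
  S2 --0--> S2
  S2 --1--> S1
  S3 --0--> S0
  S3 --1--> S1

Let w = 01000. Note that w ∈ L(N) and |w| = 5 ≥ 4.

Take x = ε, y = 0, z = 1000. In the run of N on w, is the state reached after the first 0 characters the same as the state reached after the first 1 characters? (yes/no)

no

State sequence: S0 -0-> S2

After x (step 0): S0. After xy (step 1): S2.
They differ (S0 ≠ S2), so y is not a cycle from the state after x; this split is not the one the pumping-lemma construction produces, and pumping y need not keep the string in L(N).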